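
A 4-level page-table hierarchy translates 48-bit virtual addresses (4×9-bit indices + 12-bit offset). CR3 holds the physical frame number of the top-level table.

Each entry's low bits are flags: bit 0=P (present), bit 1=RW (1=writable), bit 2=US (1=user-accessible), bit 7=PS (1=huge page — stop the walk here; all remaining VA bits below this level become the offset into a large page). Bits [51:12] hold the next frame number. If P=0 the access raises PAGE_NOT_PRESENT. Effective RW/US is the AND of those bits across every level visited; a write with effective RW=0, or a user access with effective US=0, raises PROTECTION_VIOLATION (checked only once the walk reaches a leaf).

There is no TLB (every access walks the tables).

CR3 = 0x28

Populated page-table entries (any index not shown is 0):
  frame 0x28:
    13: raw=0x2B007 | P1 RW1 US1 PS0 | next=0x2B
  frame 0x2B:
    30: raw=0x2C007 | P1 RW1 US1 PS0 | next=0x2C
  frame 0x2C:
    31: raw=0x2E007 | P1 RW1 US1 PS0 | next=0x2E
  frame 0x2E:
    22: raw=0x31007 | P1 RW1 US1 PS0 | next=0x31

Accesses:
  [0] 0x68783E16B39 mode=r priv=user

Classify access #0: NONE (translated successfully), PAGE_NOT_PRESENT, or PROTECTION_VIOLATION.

Walk each access:
#0 VA=0x68783E16B39 (r,user):
  [0] read 0x28 idx=13: raw=0x2B007 flags P=1 W=1 U=1 S=0
  [1] read 0x2B idx=30: raw=0x2C007 flags P=1 W=1 U=1 S=0
  [2] read 0x2C idx=31: raw=0x2E007 flags P=1 W=1 U=1 S=0
  [3] read 0x2E idx=22: raw=0x31007 flags P=1 W=1 U=1 S=0
  ✓ 0x31B39  — 4 lookups

Access #0 fault: NONE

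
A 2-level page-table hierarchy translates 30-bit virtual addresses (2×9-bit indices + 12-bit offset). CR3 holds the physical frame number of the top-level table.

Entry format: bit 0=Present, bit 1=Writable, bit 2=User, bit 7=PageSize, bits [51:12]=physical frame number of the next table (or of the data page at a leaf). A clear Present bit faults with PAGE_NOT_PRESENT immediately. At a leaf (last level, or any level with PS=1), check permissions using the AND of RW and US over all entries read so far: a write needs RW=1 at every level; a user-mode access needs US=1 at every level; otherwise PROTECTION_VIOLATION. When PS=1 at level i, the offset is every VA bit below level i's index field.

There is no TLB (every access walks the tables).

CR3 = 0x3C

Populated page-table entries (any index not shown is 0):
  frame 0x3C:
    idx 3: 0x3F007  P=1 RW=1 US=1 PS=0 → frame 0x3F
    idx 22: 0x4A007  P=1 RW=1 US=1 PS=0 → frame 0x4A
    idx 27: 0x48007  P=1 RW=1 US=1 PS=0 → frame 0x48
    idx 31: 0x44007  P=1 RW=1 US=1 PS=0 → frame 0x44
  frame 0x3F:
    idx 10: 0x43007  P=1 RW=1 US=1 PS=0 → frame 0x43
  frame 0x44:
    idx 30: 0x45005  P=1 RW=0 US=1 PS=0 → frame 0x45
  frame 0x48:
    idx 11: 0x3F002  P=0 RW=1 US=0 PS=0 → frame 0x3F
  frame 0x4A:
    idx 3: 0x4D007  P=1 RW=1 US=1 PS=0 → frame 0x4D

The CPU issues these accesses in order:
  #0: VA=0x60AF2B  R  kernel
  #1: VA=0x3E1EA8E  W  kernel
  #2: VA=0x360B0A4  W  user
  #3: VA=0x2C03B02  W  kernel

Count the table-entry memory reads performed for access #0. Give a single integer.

Walk each access:
#0 VA=0x60AF2B (r,kernel):
  L0 @0x3C[3] → 0x3F007  P=1,RW=1,US=1,PS=0
  L1 @0x3F[10] → 0x43007  P=1,RW=1,US=1,PS=0
  → PA=0x43F2B  (2 entries read)
#1 VA=0x3E1EA8E (w,kernel):
  L0 @0x3C[31] → 0x44007  P=1,RW=1,US=1,PS=0
  L1 @0x44[30] → 0x45005  P=1,RW=0,US=1,PS=0
  → PROTECTION_VIOLATION  (2 entries read)
#2 VA=0x360B0A4 (w,user):
  L0 @0x3C[27] → 0x48007  P=1,RW=1,US=1,PS=0
  L1 @0x48[11] → 0x3F002  P=0,RW=1,US=0,PS=0
  → PAGE_NOT_PRESENT  (2 entries read)
#3 VA=0x2C03B02 (w,kernel):
  L0 @0x3C[22] → 0x4A007  P=1,RW=1,US=1,PS=0
  L1 @0x4A[3] → 0x4D007  P=1,RW=1,US=1,PS=0
  → PA=0x4DB02  (2 entries read)

Entries read for #0: 2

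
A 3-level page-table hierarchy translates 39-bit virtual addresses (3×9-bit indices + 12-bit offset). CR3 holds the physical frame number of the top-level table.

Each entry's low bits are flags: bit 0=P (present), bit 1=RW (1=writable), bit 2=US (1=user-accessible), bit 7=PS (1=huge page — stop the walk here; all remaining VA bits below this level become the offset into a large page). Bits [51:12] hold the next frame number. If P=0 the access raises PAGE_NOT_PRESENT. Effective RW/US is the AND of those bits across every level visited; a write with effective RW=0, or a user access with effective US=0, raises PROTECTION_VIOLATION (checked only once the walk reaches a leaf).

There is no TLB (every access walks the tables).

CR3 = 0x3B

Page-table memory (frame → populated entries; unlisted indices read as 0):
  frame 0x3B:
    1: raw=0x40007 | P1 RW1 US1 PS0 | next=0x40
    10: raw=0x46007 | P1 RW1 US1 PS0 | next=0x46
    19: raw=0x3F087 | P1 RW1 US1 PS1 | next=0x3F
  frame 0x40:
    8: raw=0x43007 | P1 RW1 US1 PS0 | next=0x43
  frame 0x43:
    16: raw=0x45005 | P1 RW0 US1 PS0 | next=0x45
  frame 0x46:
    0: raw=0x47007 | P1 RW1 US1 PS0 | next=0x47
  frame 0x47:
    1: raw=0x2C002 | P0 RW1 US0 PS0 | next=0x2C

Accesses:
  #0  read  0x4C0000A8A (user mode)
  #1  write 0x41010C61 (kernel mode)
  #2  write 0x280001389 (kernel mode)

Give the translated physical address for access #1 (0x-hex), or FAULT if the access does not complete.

Per-access translation:
#0 VA=0x4C0000A8A (r,user):
  L0 @0x3B[19] → 0x3F087  P=1,RW=1,US=1,PS=1
  ⇒ phys 0x3FA8A (huge @L0)  [1 reads]
#1 VA=0x41010C61 (w,kernel):
  L0 @0x3B[1] → 0x40007  P=1,RW=1,US=1,PS=0
  L1 @0x40[8] → 0x43007  P=1,RW=1,US=1,PS=0
  L2 @0x43[16] → 0x45005  P=1,RW=0,US=1,PS=0
  → PROTECTION_VIOLATION  (3 entries read)
#2 VA=0x280001389 (w,kernel):
  L0 @0x3B[10] → 0x46007  P=1,RW=1,US=1,PS=0
  L1 @0x46[0] → 0x47007  P=1,RW=1,US=1,PS=0
  L2 @0x47[1] → 0x2C002  P=0,RW=1,US=0,PS=0
  → PAGE_NOT_PRESENT  (3 entries read)

Access #1 PA: FAULT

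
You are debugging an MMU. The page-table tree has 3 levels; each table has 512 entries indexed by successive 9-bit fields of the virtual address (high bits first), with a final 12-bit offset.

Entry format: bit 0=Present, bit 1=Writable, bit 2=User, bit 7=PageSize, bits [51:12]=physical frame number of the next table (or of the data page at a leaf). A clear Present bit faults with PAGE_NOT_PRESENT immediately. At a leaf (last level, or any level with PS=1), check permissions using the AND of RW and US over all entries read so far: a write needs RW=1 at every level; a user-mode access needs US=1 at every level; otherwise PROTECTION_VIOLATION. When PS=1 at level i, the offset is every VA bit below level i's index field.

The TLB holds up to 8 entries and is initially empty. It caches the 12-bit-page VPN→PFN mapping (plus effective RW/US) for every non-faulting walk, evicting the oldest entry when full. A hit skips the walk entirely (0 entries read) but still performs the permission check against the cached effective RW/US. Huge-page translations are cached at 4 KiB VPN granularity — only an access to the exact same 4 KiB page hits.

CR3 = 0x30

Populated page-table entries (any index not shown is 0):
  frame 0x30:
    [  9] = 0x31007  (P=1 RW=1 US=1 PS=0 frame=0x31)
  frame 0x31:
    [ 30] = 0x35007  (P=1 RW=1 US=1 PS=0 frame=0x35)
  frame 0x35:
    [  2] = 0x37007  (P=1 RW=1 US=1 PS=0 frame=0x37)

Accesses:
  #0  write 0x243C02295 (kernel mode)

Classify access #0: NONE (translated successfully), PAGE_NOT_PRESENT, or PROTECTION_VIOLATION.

Walk each access:
#0 VA=0x243C02295 (w,kernel):
  L0: frame=0x30 idx=9 entry=0x31007 [P=1 RW=1 US=1 PS=0]
  L1: frame=0x31 idx=30 entry=0x35007 [P=1 RW=1 US=1 PS=0]
  L2: frame=0x35 idx=2 entry=0x37007 [P=1 RW=1 US=1 PS=0]
  ⇒ phys 0x37295  [3 reads]

Access #0 fault: NONE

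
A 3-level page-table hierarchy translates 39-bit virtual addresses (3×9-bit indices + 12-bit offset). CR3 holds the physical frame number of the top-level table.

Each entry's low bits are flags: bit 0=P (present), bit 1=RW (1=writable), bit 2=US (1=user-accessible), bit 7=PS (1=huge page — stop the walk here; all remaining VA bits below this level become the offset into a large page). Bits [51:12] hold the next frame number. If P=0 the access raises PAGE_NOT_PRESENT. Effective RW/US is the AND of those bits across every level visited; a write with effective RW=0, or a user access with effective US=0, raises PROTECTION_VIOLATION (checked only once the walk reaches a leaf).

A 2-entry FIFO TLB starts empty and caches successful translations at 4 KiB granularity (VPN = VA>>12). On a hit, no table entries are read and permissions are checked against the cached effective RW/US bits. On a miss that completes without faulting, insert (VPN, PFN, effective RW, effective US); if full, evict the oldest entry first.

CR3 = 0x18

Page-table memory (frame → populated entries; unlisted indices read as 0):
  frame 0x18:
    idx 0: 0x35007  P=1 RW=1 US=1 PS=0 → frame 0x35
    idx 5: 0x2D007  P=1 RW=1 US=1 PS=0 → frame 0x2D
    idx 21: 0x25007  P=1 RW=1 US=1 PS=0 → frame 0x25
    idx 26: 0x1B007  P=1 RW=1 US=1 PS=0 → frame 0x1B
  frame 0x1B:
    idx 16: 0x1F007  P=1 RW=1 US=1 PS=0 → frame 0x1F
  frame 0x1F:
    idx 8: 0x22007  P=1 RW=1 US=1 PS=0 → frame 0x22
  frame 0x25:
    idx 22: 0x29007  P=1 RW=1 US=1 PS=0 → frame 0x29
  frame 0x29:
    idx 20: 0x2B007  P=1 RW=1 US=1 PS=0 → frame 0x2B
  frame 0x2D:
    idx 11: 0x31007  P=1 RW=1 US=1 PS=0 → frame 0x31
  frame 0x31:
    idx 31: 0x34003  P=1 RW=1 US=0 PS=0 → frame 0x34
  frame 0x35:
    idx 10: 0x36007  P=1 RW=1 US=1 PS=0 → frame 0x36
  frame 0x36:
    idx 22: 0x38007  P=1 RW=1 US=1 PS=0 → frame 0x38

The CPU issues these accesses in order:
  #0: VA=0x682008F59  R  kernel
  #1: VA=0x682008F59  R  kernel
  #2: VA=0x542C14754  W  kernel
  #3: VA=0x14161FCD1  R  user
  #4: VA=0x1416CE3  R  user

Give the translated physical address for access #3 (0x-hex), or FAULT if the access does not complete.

Walk each access:
#0 VA=0x682008F59 (r,kernel):
  L0 @0x18[26] → 0x1B007  P=1,RW=1,US=1,PS=0
  L1 @0x1B[16] → 0x1F007  P=1,RW=1,US=1,PS=0
  L2 @0x1F[8] → 0x22007  P=1,RW=1,US=1,PS=0
  ✓ 0x22F59  — 3 lookups
#1 VA=0x682008F59 (r,kernel):
  TLB hit vpn=0x682008 → PA=0x22F59
#2 VA=0x542C14754 (w,kernel):
  L0 @0x18[21] → 0x25007  P=1,RW=1,US=1,PS=0
  L1 @0x25[22] → 0x29007  P=1,RW=1,US=1,PS=0
  L2 @0x29[20] → 0x2B007  P=1,RW=1,US=1,PS=0
  ✓ 0x2B754  — 3 lookups
#3 VA=0x14161FCD1 (r,user):
  L0 @0x18[5] → 0x2D007  P=1,RW=1,US=1,PS=0
  L1 @0x2D[11] → 0x31007  P=1,RW=1,US=1,PS=0
  L2 @0x31[31] → 0x34003  P=1,RW=1,US=0,PS=0
  ⇒ fault: PROTECTION_VIOLATION  — 3 lookups
#4 VA=0x1416CE3 (r,user):
  L0 @0x18[0] → 0x35007  P=1,RW=1,US=1,PS=0
  L1 @0x35[10] → 0x36007  P=1,RW=1,US=1,PS=0
  L2 @0x36[22] → 0x38007  P=1,RW=1,US=1,PS=0
  ✓ 0x38CE3  — 3 lookups

Access #3 PA: FAULT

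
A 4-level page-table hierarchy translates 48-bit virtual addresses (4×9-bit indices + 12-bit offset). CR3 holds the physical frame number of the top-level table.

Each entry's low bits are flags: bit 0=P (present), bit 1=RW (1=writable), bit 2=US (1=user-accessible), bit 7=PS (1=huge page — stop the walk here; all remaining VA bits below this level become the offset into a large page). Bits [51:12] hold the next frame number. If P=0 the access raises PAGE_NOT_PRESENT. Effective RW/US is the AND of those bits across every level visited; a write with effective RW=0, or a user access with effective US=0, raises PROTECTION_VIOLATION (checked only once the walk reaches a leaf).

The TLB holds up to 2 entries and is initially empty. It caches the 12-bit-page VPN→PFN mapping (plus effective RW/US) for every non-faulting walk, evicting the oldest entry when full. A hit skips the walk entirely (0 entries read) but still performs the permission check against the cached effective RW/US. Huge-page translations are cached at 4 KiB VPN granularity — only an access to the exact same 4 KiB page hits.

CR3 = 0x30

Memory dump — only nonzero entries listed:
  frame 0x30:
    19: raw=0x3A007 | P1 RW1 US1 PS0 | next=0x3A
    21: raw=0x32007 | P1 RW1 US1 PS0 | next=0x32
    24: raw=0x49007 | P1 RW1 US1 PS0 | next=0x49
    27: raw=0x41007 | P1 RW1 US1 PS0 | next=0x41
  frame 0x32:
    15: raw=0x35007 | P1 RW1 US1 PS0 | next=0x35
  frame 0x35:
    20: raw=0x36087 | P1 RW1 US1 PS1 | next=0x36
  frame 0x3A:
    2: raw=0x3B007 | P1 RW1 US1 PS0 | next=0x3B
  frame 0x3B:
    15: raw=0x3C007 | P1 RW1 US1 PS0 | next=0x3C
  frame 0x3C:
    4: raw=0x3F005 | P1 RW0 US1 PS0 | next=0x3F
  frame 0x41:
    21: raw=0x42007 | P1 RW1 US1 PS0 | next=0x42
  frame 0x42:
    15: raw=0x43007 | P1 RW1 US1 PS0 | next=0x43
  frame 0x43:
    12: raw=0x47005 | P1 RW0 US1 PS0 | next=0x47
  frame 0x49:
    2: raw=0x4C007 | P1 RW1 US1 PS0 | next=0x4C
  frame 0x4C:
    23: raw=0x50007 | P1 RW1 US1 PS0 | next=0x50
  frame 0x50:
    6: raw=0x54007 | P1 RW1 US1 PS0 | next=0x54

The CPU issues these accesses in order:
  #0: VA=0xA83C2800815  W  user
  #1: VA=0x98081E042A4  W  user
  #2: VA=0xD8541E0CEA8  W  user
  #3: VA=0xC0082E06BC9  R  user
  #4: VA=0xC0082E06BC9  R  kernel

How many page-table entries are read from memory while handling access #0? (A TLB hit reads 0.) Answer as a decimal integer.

Walk each access:
#0 VA=0xA83C2800815 (w,user):
  [0] read 0x30 idx=21: raw=0x32007 flags P=1 W=1 U=1 S=0
  [1] read 0x32 idx=15: raw=0x35007 flags P=1 W=1 U=1 S=0
  [2] read 0x35 idx=20: raw=0x36087 flags P=1 W=1 U=1 S=1
  ✓ 0x36815 (huge @L2)  — 3 lookups
#1 VA=0x98081E042A4 (w,user):
  [0] read 0x30 idx=19: raw=0x3A007 flags P=1 W=1 U=1 S=0
  [1] read 0x3A idx=2: raw=0x3B007 flags P=1 W=1 U=1 S=0
  [2] read 0x3B idx=15: raw=0x3C007 flags P=1 W=1 U=1 S=0
  [3] read 0x3C idx=4: raw=0x3F005 flags P=1 W=0 U=1 S=0
  ⇒ fault: PROTECTION_VIOLATION  — 4 lookups
#2 VA=0xD8541E0CEA8 (w,user):
  [0] read 0x30 idx=27: raw=0x41007 flags P=1 W=1 U=1 S=0
  [1] read 0x41 idx=21: raw=0x42007 flags P=1 W=1 U=1 S=0
  [2] read 0x42 idx=15: raw=0x43007 flags P=1 W=1 U=1 S=0
  [3] read 0x43 idx=12: raw=0x47005 flags P=1 W=0 U=1 S=0
  ⇒ fault: PROTECTION_VIOLATION  — 4 lookups
#3 VA=0xC0082E06BC9 (r,user):
  [0] read 0x30 idx=24: raw=0x49007 flags P=1 W=1 U=1 S=0
  [1] read 0x49 idx=2: raw=0x4C007 flags P=1 W=1 U=1 S=0
  [2] read 0x4C idx=23: raw=0x50007 flags P=1 W=1 U=1 S=0
  [3] read 0x50 idx=6: raw=0x54007 flags P=1 W=1 U=1 S=0
  ✓ 0x54BC9  — 4 lookups
#4 VA=0xC0082E06BC9 (r,kernel):
  TLB hit vpn=0xC0082E06 → PA=0x54BC9

Entries read for #0: 3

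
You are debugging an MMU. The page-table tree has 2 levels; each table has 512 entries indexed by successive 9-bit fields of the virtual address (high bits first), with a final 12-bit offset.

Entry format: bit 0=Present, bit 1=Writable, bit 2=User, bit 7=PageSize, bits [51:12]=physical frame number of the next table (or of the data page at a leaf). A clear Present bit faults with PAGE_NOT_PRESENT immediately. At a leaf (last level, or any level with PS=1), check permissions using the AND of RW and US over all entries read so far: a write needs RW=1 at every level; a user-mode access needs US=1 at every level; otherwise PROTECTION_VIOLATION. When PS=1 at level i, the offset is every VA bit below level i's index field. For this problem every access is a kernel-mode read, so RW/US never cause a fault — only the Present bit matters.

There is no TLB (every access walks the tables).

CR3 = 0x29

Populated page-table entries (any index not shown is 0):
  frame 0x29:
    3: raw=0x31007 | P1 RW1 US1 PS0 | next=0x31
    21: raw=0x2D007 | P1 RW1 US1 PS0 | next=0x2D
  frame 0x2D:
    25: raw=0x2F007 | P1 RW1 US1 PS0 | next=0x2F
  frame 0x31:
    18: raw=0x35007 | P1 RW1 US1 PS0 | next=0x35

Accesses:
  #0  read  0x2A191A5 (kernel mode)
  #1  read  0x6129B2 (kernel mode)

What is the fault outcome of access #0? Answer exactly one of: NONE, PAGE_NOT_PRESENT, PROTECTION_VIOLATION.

Trace:
#0 VA=0x2A191A5 (r,kernel):
  L0: frame=0x29 idx=21 entry=0x2D007 [P=1 RW=1 US=1 PS=0]
  L1: frame=0x2D idx=25 entry=0x2F007 [P=1 RW=1 US=1 PS=0]
  → PA=0x2F1A5  (2 entries read)
#1 VA=0x6129B2 (r,kernel):
  L0: frame=0x29 idx=3 entry=0x31007 [P=1 RW=1 US=1 PS=0]
  L1: frame=0x31 idx=18 entry=0x35007 [P=1 RW=1 US=1 PS=0]
  → PA=0x359B2  (2 entries read)

Access #0 fault: NONE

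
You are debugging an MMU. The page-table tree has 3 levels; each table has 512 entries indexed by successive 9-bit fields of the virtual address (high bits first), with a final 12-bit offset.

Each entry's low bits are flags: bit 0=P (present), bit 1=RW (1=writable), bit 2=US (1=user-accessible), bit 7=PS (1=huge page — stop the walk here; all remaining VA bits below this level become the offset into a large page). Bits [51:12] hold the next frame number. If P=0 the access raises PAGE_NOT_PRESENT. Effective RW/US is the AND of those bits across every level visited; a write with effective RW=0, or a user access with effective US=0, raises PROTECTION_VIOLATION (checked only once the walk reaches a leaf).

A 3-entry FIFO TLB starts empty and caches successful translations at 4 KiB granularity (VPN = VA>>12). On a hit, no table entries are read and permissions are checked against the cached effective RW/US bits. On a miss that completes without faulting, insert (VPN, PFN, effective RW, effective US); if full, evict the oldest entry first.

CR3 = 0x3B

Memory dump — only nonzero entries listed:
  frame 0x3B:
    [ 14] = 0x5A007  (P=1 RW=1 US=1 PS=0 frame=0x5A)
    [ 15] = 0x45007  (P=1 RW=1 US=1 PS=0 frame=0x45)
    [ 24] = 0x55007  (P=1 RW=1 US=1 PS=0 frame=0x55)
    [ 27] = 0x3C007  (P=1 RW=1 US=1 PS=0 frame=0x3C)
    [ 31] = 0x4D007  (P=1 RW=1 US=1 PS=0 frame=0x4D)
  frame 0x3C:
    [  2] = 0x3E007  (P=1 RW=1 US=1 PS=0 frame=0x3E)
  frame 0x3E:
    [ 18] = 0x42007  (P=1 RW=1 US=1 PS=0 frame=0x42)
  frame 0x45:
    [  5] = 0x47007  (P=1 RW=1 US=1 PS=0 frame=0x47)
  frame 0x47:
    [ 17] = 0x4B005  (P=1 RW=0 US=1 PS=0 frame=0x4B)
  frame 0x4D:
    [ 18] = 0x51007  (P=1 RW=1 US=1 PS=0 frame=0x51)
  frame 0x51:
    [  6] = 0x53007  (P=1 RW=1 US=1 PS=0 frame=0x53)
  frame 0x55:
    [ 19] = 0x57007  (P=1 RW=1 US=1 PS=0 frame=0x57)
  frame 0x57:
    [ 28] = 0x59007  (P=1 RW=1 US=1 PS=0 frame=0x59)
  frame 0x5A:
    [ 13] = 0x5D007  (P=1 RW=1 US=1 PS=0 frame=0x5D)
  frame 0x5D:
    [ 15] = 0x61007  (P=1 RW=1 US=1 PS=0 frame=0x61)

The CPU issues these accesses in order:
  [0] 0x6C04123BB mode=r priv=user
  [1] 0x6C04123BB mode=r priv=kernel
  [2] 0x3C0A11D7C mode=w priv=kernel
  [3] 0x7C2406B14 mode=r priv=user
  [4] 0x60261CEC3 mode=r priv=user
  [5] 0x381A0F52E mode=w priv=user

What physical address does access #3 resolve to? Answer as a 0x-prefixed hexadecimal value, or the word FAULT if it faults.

Trace:
#0 VA=0x6C04123BB (r,user):
  L0 @0x3B[27] → 0x3C007  P=1,RW=1,US=1,PS=0
  L1 @0x3C[2] → 0x3E007  P=1,RW=1,US=1,PS=0
  L2 @0x3E[18] → 0x42007  P=1,RW=1,US=1,PS=0
  ⇒ phys 0x423BB  [3 reads]
#1 VA=0x6C04123BB (r,kernel):
  TLB hit vpn=0x6C0412 → PA=0x423BB
#2 VA=0x3C0A11D7C (w,kernel):
  L0 @0x3B[15] → 0x45007  P=1,RW=1,US=1,PS=0
  L1 @0x45[5] → 0x47007  P=1,RW=1,US=1,PS=0
  L2 @0x47[17] → 0x4B005  P=1,RW=0,US=1,PS=0
  → PROTECTION_VIOLATION  (3 entries read)
#3 VA=0x7C2406B14 (r,user):
  L0 @0x3B[31] → 0x4D007  P=1,RW=1,US=1,PS=0
  L1 @0x4D[18] → 0x51007  P=1,RW=1,US=1,PS=0
  L2 @0x51[6] → 0x53007  P=1,RW=1,US=1,PS=0
  ⇒ phys 0x53B14  [3 reads]
#4 VA=0x60261CEC3 (r,user):
  L0 @0x3B[24] → 0x55007  P=1,RW=1,US=1,PS=0
  L1 @0x55[19] → 0x57007  P=1,RW=1,US=1,PS=0
  L2 @0x57[28] → 0x59007  P=1,RW=1,US=1,PS=0
  ⇒ phys 0x59EC3  [3 reads]
#5 VA=0x381A0F52E (w,user):
  L0 @0x3B[14] → 0x5A007  P=1,RW=1,US=1,PS=0
  L1 @0x5A[13] → 0x5D007  P=1,RW=1,US=1,PS=0
  L2 @0x5D[15] → 0x61007  P=1,RW=1,US=1,PS=0
  ⇒ phys 0x6152E  [3 reads]

Access #3 PA: 0x53B14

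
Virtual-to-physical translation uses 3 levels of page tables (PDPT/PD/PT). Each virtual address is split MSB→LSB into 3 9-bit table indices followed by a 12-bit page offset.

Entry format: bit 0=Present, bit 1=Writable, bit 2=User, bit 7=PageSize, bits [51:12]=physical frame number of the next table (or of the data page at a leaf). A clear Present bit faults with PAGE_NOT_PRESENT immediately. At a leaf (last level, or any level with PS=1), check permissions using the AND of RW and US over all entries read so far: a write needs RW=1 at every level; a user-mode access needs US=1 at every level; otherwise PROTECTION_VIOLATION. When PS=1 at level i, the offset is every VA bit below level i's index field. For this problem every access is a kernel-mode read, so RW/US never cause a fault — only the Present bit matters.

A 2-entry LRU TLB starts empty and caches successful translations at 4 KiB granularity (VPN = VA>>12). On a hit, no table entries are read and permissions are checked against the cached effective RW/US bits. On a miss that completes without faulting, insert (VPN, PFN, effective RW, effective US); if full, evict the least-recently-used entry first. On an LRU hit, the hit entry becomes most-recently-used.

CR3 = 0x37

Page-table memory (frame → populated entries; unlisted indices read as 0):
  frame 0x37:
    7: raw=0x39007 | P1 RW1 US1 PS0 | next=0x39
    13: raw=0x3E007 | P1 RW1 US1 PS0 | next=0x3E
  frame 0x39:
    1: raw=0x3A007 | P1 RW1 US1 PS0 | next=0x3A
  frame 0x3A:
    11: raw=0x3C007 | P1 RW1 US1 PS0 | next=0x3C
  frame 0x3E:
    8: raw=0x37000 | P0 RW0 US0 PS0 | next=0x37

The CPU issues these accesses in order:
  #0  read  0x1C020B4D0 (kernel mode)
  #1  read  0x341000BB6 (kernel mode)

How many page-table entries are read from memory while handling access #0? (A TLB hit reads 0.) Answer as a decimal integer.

Per-access translation:
#0 VA=0x1C020B4D0 (r,kernel):
  L0: frame=0x37 idx=7 entry=0x39007 [P=1 RW=1 US=1 PS=0]
  L1: frame=0x39 idx=1 entry=0x3A007 [P=1 RW=1 US=1 PS=0]
  L2: frame=0x3A idx=11 entry=0x3C007 [P=1 RW=1 US=1 PS=0]
  → PA=0x3C4D0  (3 entries read)
#1 VA=0x341000BB6 (r,kernel):
  L0: frame=0x37 idx=13 entry=0x3E007 [P=1 RW=1 US=1 PS=0]
  L1: frame=0x3E idx=8 entry=0x37000 [P=0 RW=0 US=0 PS=0]
  → PAGE_NOT_PRESENT  (2 entries read)

Entries read for #0: 3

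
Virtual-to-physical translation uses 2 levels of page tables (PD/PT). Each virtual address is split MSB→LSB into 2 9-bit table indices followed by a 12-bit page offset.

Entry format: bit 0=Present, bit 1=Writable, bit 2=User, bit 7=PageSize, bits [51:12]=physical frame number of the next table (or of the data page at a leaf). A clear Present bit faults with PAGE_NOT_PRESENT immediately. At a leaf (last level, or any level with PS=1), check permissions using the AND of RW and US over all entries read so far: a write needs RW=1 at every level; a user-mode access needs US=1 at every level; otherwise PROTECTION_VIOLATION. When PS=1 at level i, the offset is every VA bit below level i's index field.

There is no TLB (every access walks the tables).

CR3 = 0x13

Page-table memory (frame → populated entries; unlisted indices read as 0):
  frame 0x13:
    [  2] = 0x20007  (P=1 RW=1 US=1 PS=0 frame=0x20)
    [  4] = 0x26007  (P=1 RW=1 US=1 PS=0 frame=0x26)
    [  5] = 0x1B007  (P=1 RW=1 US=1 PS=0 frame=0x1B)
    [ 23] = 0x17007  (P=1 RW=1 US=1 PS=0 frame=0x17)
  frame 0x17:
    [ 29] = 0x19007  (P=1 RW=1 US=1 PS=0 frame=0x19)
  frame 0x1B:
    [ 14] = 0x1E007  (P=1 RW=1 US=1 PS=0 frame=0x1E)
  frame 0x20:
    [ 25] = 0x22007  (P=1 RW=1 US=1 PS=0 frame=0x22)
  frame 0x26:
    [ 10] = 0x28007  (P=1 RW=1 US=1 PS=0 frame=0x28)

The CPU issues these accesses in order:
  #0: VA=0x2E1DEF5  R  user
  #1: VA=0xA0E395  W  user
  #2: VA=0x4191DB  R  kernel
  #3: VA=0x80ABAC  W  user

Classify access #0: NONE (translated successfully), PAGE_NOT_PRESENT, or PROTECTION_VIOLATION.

Trace:
#0 VA=0x2E1DEF5 (r,user):
  lvl0: tbl 0x13, slot 23 ⇒ 0x17007 (P1/RW1/US1/PS0)
  lvl1: tbl 0x17, slot 29 ⇒ 0x19007 (P1/RW1/US1/PS0)
  ⇒ phys 0x19EF5  [2 reads]
#1 VA=0xA0E395 (w,user):
  lvl0: tbl 0x13, slot 5 ⇒ 0x1B007 (P1/RW1/US1/PS0)
  lvl1: tbl 0x1B, slot 14 ⇒ 0x1E007 (P1/RW1/US1/PS0)
  ⇒ phys 0x1E395  [2 reads]
#2 VA=0x4191DB (r,kernel):
  lvl0: tbl 0x13, slot 2 ⇒ 0x20007 (P1/RW1/US1/PS0)
  lvl1: tbl 0x20, slot 25 ⇒ 0x22007 (P1/RW1/US1/PS0)
  ⇒ phys 0x221DB  [2 reads]
#3 VA=0x80ABAC (w,user):
  lvl0: tbl 0x13, slot 4 ⇒ 0x26007 (P1/RW1/US1/PS0)
  lvl1: tbl 0x26, slot 10 ⇒ 0x28007 (P1/RW1/US1/PS0)
  ⇒ phys 0x28BAC  [2 reads]

Access #0 fault: NONE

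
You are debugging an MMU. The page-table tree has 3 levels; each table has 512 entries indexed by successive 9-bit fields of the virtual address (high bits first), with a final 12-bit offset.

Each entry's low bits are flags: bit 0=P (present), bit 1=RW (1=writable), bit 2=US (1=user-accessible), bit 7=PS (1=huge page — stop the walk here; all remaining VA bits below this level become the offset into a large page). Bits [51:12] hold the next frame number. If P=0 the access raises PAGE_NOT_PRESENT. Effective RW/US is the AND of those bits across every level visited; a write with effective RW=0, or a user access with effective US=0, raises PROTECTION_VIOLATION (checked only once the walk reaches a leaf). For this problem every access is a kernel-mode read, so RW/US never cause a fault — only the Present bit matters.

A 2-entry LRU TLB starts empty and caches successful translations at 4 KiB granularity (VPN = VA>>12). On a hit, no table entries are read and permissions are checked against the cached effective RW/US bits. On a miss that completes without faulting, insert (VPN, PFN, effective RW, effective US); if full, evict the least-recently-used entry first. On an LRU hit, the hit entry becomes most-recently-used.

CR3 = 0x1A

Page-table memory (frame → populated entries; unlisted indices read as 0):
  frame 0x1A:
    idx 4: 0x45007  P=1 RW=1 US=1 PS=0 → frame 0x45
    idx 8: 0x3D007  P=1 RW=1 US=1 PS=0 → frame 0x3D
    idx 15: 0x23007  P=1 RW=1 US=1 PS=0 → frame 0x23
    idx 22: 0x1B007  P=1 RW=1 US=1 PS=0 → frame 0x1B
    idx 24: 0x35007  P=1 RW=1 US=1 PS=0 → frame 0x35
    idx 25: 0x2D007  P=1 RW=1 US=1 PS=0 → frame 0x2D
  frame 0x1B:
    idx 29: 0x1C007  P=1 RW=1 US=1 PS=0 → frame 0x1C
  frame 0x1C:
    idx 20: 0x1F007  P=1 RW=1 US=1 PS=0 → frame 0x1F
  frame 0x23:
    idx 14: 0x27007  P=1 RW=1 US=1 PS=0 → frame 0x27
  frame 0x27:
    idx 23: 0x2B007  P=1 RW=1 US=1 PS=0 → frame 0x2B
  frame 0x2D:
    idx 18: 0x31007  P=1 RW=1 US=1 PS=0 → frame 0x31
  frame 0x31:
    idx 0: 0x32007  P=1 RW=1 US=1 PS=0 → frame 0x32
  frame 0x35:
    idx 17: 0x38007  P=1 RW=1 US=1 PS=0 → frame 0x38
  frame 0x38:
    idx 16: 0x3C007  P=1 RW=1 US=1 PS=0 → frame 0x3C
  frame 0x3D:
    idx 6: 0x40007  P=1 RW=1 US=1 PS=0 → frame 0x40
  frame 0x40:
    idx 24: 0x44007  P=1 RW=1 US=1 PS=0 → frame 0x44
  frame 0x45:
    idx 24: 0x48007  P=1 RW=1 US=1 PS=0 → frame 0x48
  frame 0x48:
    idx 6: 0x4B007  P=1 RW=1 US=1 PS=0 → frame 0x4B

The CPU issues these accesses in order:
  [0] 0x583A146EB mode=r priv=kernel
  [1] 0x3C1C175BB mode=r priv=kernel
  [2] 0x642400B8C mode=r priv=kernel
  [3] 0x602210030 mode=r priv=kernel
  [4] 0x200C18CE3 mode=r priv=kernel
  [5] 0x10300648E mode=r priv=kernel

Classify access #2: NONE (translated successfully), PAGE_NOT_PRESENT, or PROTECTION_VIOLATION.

Trace:
#0 VA=0x583A146EB (r,kernel):
  L0: frame=0x1A idx=22 entry=0x1B007 [P=1 RW=1 US=1 PS=0]
  L1: frame=0x1B idx=29 entry=0x1C007 [P=1 RW=1 US=1 PS=0]
  L2: frame=0x1C idx=20 entry=0x1F007 [P=1 RW=1 US=1 PS=0]
  ✓ 0x1F6EB  — 3 lookups
#1 VA=0x3C1C175BB (r,kernel):
  L0: frame=0x1A idx=15 entry=0x23007 [P=1 RW=1 US=1 PS=0]
  L1: frame=0x23 idx=14 entry=0x27007 [P=1 RW=1 US=1 PS=0]
  L2: frame=0x27 idx=23 entry=0x2B007 [P=1 RW=1 US=1 PS=0]
  ✓ 0x2B5BB  — 3 lookups
#2 VA=0x642400B8C (r,kernel):
  L0: frame=0x1A idx=25 entry=0x2D007 [P=1 RW=1 US=1 PS=0]
  L1: frame=0x2D idx=18 entry=0x31007 [P=1 RW=1 US=1 PS=0]
  L2: frame=0x31 idx=0 entry=0x32007 [P=1 RW=1 US=1 PS=0]
  ✓ 0x32B8C  — 3 lookups
#3 VA=0x602210030 (r,kernel):
  L0: frame=0x1A idx=24 entry=0x35007 [P=1 RW=1 US=1 PS=0]
  L1: frame=0x35 idx=17 entry=0x38007 [P=1 RW=1 US=1 PS=0]
  L2: frame=0x38 idx=16 entry=0x3C007 [P=1 RW=1 US=1 PS=0]
  ✓ 0x3C030  — 3 lookups
#4 VA=0x200C18CE3 (r,kernel):
  L0: frame=0x1A idx=8 entry=0x3D007 [P=1 RW=1 US=1 PS=0]
  L1: frame=0x3D idx=6 entry=0x40007 [P=1 RW=1 US=1 PS=0]
  L2: frame=0x40 idx=24 entry=0x44007 [P=1 RW=1 US=1 PS=0]
  ✓ 0x44CE3  — 3 lookups
#5 VA=0x10300648E (r,kernel):
  L0: frame=0x1A idx=4 entry=0x45007 [P=1 RW=1 US=1 PS=0]
  L1: frame=0x45 idx=24 entry=0x48007 [P=1 RW=1 US=1 PS=0]
  L2: frame=0x48 idx=6 entry=0x4B007 [P=1 RW=1 US=1 PS=0]
  ✓ 0x4B48E  — 3 lookups

Access #2 fault: NONE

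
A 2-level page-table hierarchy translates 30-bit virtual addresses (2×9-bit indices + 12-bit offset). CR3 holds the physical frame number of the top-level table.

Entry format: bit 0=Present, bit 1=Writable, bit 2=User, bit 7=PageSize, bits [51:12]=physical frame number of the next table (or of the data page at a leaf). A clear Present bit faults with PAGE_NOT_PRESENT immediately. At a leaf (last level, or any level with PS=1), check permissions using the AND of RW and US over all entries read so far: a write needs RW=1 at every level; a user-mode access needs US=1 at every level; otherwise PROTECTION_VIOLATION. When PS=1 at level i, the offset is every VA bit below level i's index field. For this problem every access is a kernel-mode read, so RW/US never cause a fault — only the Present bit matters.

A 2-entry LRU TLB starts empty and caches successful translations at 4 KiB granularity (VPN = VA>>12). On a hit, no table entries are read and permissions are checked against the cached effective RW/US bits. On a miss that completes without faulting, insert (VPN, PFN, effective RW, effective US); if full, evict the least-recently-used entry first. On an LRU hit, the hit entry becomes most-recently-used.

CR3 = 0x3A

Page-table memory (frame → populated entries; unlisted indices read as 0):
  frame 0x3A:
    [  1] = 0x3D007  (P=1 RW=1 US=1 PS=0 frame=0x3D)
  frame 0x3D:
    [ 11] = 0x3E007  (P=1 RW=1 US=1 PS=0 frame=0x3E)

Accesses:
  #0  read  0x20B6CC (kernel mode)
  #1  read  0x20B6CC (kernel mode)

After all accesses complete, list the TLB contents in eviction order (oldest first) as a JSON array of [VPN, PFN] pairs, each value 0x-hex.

Trace:
#0 VA=0x20B6CC (r,kernel):
  lvl0: tbl 0x3A, slot 1 ⇒ 0x3D007 (P1/RW1/US1/PS0)
  lvl1: tbl 0x3D, slot 11 ⇒ 0x3E007 (P1/RW1/US1/PS0)
  ⇒ phys 0x3E6CC  [2 reads]
#1 VA=0x20B6CC (r,kernel):
  TLB hit vpn=0x20B → PA=0x3E6CC

TLB: [["0x20B", "0x3E"]]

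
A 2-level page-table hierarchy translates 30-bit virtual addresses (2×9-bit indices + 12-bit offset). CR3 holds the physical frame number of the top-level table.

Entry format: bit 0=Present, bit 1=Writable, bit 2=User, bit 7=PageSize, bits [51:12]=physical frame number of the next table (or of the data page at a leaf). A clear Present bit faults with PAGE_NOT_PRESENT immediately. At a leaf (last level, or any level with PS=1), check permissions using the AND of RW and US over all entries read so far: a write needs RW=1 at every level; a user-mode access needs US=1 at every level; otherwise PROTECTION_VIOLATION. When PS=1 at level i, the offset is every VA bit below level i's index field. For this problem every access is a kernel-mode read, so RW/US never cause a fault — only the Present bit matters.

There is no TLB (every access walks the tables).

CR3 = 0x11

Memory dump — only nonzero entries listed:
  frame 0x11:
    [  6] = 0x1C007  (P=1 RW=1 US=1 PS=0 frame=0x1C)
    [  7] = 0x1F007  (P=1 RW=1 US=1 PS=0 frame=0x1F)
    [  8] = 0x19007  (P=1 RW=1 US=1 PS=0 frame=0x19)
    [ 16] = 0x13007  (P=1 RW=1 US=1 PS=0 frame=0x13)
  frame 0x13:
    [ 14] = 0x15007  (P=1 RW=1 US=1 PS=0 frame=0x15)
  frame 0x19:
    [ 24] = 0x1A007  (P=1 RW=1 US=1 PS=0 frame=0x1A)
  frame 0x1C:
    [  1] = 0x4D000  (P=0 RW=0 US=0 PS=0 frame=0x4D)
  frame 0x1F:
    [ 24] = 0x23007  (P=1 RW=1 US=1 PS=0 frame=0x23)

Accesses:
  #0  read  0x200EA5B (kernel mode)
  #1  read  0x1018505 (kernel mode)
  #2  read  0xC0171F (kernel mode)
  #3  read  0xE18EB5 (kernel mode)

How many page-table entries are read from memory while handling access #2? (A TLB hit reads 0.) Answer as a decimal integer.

Per-access translation:
#0 VA=0x200EA5B (r,kernel):
  L0 @0x11[16] → 0x13007  P=1,RW=1,US=1,PS=0
  L1 @0x13[14] → 0x15007  P=1,RW=1,US=1,PS=0
  ✓ 0x15A5B  — 2 lookups
#1 VA=0x1018505 (r,kernel):
  L0 @0x11[8] → 0x19007  P=1,RW=1,US=1,PS=0
  L1 @0x19[24] → 0x1A007  P=1,RW=1,US=1,PS=0
  ✓ 0x1A505  — 2 lookups
#2 VA=0xC0171F (r,kernel):
  L0 @0x11[6] → 0x1C007  P=1,RW=1,US=1,PS=0
  L1 @0x1C[1] → 0x4D000  P=0,RW=0,US=0,PS=0
  → PAGE_NOT_PRESENT  (2 entries read)
#3 VA=0xE18EB5 (r,kernel):
  L0 @0x11[7] → 0x1F007  P=1,RW=1,US=1,PS=0
  L1 @0x1F[24] → 0x23007  P=1,RW=1,US=1,PS=0
  ✓ 0x23EB5  — 2 lookups

Entries read for #2: 2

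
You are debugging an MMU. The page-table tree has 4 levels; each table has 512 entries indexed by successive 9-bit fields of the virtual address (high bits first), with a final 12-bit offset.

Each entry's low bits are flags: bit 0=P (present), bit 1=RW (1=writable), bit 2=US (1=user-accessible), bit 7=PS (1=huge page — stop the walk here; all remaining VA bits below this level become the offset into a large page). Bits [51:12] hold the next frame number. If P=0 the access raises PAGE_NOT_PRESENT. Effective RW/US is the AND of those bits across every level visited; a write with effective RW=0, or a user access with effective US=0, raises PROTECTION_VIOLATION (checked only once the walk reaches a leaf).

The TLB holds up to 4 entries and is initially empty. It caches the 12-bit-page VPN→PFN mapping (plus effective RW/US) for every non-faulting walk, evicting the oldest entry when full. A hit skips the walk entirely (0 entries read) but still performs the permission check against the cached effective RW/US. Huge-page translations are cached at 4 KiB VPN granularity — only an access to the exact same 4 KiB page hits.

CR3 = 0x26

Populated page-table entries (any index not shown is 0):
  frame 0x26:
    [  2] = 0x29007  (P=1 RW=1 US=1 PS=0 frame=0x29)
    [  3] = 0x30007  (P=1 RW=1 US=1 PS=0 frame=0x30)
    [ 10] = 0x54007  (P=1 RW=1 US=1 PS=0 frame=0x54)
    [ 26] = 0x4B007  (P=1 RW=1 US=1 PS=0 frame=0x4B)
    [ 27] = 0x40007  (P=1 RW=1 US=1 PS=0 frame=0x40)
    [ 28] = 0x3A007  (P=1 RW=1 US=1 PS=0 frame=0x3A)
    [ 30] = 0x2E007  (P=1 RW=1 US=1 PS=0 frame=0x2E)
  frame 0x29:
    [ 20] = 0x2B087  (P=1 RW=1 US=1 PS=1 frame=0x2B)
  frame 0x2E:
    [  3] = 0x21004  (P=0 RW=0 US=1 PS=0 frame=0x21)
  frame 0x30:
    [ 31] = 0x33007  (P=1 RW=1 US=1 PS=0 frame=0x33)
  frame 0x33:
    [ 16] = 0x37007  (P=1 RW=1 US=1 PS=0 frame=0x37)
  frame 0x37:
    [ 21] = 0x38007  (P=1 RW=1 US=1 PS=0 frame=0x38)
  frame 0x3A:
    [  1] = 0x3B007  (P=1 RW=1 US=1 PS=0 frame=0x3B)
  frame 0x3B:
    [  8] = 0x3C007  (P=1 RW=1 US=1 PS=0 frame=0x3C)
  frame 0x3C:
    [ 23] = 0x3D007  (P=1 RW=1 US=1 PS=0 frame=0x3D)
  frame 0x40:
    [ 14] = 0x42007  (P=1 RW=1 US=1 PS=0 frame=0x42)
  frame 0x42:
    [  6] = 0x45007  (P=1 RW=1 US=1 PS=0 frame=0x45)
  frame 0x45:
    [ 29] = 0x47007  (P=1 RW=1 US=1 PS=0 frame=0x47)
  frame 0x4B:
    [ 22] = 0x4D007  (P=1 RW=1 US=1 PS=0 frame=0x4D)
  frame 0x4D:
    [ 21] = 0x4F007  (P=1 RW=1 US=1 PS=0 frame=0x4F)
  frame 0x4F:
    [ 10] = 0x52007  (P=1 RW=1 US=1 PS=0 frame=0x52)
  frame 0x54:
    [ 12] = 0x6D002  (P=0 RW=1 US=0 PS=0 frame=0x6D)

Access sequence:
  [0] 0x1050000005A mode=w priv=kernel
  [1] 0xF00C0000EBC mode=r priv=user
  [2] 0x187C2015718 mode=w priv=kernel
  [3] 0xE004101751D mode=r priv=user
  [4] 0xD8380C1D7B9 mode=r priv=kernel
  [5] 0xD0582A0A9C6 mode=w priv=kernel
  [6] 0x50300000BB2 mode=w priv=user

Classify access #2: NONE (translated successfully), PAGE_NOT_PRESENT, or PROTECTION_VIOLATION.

Walk each access:
#0 VA=0x1050000005A (w,kernel):
  L0 @0x26[2] → 0x29007  P=1,RW=1,US=1,PS=0
  L1 @0x29[20] → 0x2B087  P=1,RW=1,US=1,PS=1
  → PA=0x2B05A (huge @L1)  (2 entries read)
#1 VA=0xF00C0000EBC (r,user):
  L0 @0x26[30] → 0x2E007  P=1,RW=1,US=1,PS=0
  L1 @0x2E[3] → 0x21004  P=0,RW=0,US=1,PS=0
  ⇒ fault: PAGE_NOT_PRESENT  — 2 lookups
#2 VA=0x187C2015718 (w,kernel):
  L0 @0x26[3] → 0x30007  P=1,RW=1,US=1,PS=0
  L1 @0x30[31] → 0x33007  P=1,RW=1,US=1,PS=0
  L2 @0x33[16] → 0x37007  P=1,RW=1,US=1,PS=0
  L3 @0x37[21] → 0x38007  P=1,RW=1,US=1,PS=0
  → PA=0x38718  (4 entries read)
#3 VA=0xE004101751D (r,user):
  L0 @0x26[28] → 0x3A007  P=1,RW=1,US=1,PS=0
  L1 @0x3A[1] → 0x3B007  P=1,RW=1,US=1,PS=0
  L2 @0x3B[8] → 0x3C007  P=1,RW=1,US=1,PS=0
  L3 @0x3C[23] → 0x3D007  P=1,RW=1,US=1,PS=0
  → PA=0x3D51D  (4 entries read)
#4 VA=0xD8380C1D7B9 (r,kernel):
  L0 @0x26[27] → 0x40007  P=1,RW=1,US=1,PS=0
  L1 @0x40[14] → 0x42007  P=1,RW=1,US=1,PS=0
  L2 @0x42[6] → 0x45007  P=1,RW=1,US=1,PS=0
  L3 @0x45[29] → 0x47007  P=1,RW=1,US=1,PS=0
  → PA=0x477B9  (4 entries read)
#5 VA=0xD0582A0A9C6 (w,kernel):
  L0 @0x26[26] → 0x4B007  P=1,RW=1,US=1,PS=0
  L1 @0x4B[22] → 0x4D007  P=1,RW=1,US=1,PS=0
  L2 @0x4D[21] → 0x4F007  P=1,RW=1,US=1,PS=0
  L3 @0x4F[10] → 0x52007  P=1,RW=1,US=1,PS=0
  → PA=0x529C6  (4 entries read)
#6 VA=0x50300000BB2 (w,user):
  L0 @0x26[10] → 0x54007  P=1,RW=1,US=1,PS=0
  L1 @0x54[12] → 0x6D002  P=0,RW=1,US=0,PS=0
  ⇒ fault: PAGE_NOT_PRESENT  — 2 lookups

Access #2 fault: NONE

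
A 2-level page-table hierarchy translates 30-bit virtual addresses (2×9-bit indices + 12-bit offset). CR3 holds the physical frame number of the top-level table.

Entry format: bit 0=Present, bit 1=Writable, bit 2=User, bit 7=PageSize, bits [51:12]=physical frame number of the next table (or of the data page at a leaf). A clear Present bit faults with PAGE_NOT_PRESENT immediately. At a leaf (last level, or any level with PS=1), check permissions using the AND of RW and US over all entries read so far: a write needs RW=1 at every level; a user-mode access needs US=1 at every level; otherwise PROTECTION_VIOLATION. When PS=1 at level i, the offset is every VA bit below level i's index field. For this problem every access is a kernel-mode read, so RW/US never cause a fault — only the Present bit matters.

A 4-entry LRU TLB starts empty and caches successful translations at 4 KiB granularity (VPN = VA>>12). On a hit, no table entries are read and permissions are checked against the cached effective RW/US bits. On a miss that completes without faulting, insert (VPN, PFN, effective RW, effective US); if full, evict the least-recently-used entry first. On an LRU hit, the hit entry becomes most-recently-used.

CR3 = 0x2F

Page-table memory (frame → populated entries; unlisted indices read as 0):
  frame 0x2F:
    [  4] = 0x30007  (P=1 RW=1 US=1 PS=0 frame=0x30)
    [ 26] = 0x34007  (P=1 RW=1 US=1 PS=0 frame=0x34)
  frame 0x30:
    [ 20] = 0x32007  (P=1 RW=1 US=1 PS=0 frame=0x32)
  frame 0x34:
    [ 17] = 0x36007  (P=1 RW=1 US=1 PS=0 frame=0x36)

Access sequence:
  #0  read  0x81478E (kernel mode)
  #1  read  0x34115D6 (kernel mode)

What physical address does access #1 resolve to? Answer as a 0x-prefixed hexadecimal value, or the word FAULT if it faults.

Walk each access:
#0 VA=0x81478E (r,kernel):
  lvl0: tbl 0x2F, slot 4 ⇒ 0x30007 (P1/RW1/US1/PS0)
  lvl1: tbl 0x30, slot 20 ⇒ 0x32007 (P1/RW1/US1/PS0)
  → PA=0x3278E  (2 entries read)
#1 VA=0x34115D6 (r,kernel):
  lvl0: tbl 0x2F, slot 26 ⇒ 0x34007 (P1/RW1/US1/PS0)
  lvl1: tbl 0x34, slot 17 ⇒ 0x36007 (P1/RW1/US1/PS0)
  → PA=0x365D6  (2 entries read)

Access #1 PA: 0x365D6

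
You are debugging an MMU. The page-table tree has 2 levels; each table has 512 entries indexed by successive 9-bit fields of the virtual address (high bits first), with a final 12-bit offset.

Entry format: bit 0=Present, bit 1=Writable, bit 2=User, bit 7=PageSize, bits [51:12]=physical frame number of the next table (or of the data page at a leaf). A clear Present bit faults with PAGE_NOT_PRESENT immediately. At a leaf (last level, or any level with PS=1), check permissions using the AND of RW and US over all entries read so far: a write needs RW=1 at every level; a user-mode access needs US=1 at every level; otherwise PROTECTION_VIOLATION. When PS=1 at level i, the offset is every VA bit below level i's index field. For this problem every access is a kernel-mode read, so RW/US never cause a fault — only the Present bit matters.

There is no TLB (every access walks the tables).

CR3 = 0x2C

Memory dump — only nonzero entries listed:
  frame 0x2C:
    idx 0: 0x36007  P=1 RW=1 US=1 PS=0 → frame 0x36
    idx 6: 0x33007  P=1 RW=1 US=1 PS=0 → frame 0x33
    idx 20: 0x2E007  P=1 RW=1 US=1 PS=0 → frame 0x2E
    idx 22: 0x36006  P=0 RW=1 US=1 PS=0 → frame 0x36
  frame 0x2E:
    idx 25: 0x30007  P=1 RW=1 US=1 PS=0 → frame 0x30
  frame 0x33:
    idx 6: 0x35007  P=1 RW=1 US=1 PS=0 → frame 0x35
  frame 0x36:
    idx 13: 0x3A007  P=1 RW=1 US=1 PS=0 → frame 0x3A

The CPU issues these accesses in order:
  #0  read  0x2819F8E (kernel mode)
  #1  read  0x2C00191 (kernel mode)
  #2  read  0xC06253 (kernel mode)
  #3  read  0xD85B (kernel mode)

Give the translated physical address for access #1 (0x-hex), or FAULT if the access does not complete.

Walk each access:
#0 VA=0x2819F8E (r,kernel):
  [0] read 0x2C idx=20: raw=0x2E007 flags P=1 W=1 U=1 S=0
  [1] read 0x2E idx=25: raw=0x30007 flags P=1 W=1 U=1 S=0
  ⇒ phys 0x30F8E  [2 reads]
#1 VA=0x2C00191 (r,kernel):
  [0] read 0x2C idx=22: raw=0x36006 flags P=0 W=1 U=1 S=0
  ⇒ fault: PAGE_NOT_PRESENT  — 1 lookups
#2 VA=0xC06253 (r,kernel):
  [0] read 0x2C idx=6: raw=0x33007 flags P=1 W=1 U=1 S=0
  [1] read 0x33 idx=6: raw=0x35007 flags P=1 W=1 U=1 S=0
  ⇒ phys 0x35253  [2 reads]
#3 VA=0xD85B (r,kernel):
  [0] read 0x2C idx=0: raw=0x36007 flags P=1 W=1 U=1 S=0
  [1] read 0x36 idx=13: raw=0x3A007 flags P=1 W=1 U=1 S=0
  ⇒ phys 0x3A85B  [2 reads]

Access #1 PA: FAULT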